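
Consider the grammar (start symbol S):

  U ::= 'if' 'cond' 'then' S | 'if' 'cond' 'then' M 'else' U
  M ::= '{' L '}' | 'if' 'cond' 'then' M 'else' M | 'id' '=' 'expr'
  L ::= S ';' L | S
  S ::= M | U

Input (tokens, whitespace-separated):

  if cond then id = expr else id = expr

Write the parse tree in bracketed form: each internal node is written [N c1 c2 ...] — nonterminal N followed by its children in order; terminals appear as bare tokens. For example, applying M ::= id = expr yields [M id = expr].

S
M
if cond then M else M
if cond then id = expr else M
if cond then id = expr else id = expr

[S [M if cond then [M id = expr] else [M id = expr]]]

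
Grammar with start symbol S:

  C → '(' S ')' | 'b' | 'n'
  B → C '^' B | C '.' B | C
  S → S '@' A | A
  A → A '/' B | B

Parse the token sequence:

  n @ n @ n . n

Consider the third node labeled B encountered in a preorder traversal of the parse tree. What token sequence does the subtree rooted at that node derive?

n . n

[S [S [S [A [B [C n]]]] @ [A [B [C n]]]] @ [A [B [C n] . [B [C n]]]]]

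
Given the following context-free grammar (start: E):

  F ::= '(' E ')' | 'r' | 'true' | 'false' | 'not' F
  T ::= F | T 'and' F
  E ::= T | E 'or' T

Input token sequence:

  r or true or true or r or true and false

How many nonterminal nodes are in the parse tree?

17

[E [E [E [E [E [T [F r]]] or [T [F true]]] or [T [F true]]] or [T [F r]]] or [T [T [F true]] and [F false]]]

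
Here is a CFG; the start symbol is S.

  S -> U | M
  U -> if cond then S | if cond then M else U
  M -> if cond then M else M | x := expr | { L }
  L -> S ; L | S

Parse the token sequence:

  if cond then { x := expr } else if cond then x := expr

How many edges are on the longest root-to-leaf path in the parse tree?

6

[S [U if cond then [M { [L [S [M x := expr]]] }] else [U if cond then [S [M x := expr]]]]]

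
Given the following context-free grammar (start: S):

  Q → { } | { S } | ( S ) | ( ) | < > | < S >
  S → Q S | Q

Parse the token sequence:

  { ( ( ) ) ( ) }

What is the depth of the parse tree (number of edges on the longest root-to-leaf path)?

[S [Q { [S [Q ( [S [Q ( )]] )] [S [Q ( )]]] }]]

6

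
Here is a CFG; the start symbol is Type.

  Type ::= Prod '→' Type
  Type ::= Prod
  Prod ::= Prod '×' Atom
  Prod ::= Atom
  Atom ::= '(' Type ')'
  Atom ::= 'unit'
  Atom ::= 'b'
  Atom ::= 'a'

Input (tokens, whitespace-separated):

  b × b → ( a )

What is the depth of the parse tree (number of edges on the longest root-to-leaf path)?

[Type [Prod [Prod [Atom b]] × [Atom b]] → [Type [Prod [Atom ( [Type [Prod [Atom a]]] )]]]]

7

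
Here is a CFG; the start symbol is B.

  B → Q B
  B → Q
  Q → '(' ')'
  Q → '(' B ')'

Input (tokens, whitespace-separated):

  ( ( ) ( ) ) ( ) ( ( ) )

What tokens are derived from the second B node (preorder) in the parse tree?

( ) ( )

[B [Q ( [B [Q ( )] [B [Q ( )]]] )] [B [Q ( )] [B [Q ( [B [Q ( )]] )]]]]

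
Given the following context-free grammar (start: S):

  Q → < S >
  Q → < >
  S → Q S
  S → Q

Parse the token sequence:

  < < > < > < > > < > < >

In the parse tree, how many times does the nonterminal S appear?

[S [Q < [S [Q < >] [S [Q < >] [S [Q < >]]]] >] [S [Q < >] [S [Q < >]]]]

6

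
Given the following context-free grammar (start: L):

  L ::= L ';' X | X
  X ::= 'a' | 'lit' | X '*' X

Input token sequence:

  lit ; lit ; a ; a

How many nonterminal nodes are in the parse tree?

8

[L [L [L [L [X lit]] ; [X lit]] ; [X a]] ; [X a]]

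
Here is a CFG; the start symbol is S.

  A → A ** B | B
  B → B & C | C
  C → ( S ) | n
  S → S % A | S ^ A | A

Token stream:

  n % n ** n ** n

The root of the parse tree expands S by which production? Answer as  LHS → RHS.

[S [S [A [B [C n]]]] % [A [A [A [B [C n]]] ** [B [C n]]] ** [B [C n]]]]

S → S % A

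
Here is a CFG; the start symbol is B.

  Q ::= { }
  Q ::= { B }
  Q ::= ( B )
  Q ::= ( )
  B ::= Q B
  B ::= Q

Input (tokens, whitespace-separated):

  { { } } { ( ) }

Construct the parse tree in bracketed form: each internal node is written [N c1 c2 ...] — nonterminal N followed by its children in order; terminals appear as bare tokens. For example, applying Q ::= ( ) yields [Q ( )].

B
Q B
{ B } B
{ Q } B
{ { } } B
{ { } } Q
{ { } } { B }
{ { } } { Q }
{ { } } { ( ) }

[B [Q { [B [Q { }]] }] [B [Q { [B [Q ( )]] }]]]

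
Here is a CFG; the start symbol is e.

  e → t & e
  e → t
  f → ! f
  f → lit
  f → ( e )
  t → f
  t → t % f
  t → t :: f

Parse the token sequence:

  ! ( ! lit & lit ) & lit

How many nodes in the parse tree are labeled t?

[e [t [f ! [f ( [e [t [f ! [f lit]]] & [e [t [f lit]]]] )]]] & [e [t [f lit]]]]

4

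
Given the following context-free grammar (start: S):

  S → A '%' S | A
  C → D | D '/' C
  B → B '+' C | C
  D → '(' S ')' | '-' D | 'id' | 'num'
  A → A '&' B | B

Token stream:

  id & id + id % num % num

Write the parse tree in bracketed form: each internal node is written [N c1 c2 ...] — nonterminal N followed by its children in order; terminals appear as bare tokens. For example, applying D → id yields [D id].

[S [A [A [B [C [D id]]]] & [B [B [C [D id]]] + [C [D id]]]] % [S [A [B [C [D num]]]] % [S [A [B [C [D num]]]]]]]

S
A % S
A & B % S
B & B % S
C & B % S
D & B % S
id & B % S
id & B + C % S
id & C + C % S
id & D + C % S
id & id + C % S
id & id + D % S
id & id + id % S
id & id + id % A % S
id & id + id % B % S
id & id + id % C % S
id & id + id % D % S
id & id + id % num % S
id & id + id % num % A
id & id + id % num % B
id & id + id % num % C
id & id + id % num % D
id & id + id % num % num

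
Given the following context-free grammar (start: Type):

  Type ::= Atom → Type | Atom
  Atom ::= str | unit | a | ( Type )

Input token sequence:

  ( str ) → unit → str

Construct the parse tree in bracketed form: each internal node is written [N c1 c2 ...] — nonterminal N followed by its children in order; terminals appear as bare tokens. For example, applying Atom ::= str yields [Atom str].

[Type [Atom ( [Type [Atom str]] )] → [Type [Atom unit] → [Type [Atom str]]]]

Type
Atom → Type
( Type ) → Type
( Atom ) → Type
( str ) → Type
( str ) → Atom → Type
( str ) → unit → Type
( str ) → unit → Atom
( str ) → unit → str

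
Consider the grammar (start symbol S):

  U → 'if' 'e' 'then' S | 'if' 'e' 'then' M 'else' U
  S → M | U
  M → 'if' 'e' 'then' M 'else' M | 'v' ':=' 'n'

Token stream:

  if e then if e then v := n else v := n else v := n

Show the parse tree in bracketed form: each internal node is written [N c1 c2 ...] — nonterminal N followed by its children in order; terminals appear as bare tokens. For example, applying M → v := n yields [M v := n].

[S [M if e then [M if e then [M v := n] else [M v := n]] else [M v := n]]]

S
M
if e then M else M
if e then if e then M else M else M
if e then if e then v := n else M else M
if e then if e then v := n else v := n else M
if e then if e then v := n else v := n else v := n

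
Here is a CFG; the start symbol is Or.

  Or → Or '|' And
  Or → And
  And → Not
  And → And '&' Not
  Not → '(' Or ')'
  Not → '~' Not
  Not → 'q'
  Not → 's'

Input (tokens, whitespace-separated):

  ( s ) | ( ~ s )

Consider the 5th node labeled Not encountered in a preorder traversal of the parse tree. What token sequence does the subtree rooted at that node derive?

s

[Or [Or [And [Not ( [Or [And [Not s]]] )]]] | [And [Not ( [Or [And [Not ~ [Not s]]]] )]]]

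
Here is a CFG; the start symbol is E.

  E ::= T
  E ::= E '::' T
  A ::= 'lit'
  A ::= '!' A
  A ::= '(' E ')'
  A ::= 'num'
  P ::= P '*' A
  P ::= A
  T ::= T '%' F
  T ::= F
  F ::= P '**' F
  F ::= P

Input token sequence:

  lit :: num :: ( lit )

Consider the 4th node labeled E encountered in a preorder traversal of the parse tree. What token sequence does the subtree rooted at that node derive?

[E [E [E [T [F [P [A lit]]]]] :: [T [F [P [A num]]]]] :: [T [F [P [A ( [E [T [F [P [A lit]]]]] )]]]]]

lit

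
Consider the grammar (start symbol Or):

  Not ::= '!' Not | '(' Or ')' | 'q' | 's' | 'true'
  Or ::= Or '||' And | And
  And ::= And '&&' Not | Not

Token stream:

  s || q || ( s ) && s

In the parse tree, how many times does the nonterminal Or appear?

4

[Or [Or [Or [And [Not s]]] || [And [Not q]]] || [And [And [Not ( [Or [And [Not s]]] )]] && [Not s]]]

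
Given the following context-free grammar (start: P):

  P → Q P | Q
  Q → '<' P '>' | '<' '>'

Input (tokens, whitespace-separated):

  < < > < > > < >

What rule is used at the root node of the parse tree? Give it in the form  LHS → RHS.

[P [Q < [P [Q < >] [P [Q < >]]] >] [P [Q < >]]]

P → Q P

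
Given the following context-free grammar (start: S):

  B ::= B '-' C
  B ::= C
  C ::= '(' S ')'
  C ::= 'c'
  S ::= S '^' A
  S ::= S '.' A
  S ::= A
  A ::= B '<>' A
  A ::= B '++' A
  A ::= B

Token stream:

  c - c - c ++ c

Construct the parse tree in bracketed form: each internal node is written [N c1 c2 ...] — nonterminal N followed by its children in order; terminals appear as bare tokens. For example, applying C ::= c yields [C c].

S
A
B ++ A
B - C ++ A
B - C - C ++ A
C - C - C ++ A
c - C - C ++ A
c - c - C ++ A
c - c - c ++ A
c - c - c ++ B
c - c - c ++ C
c - c - c ++ c

[S [A [B [B [B [C c]] - [C c]] - [C c]] ++ [A [B [C c]]]]]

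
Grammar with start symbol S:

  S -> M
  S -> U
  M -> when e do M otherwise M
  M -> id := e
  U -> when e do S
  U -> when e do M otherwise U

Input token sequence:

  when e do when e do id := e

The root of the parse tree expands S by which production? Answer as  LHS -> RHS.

S -> U

[S [U when e do [S [U when e do [S [M id := e]]]]]]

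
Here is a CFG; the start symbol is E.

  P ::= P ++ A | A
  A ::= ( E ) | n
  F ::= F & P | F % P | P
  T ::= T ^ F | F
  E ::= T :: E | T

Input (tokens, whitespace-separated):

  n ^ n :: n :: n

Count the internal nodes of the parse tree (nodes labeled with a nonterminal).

[E [T [T [F [P [A n]]]] ^ [F [P [A n]]]] :: [E [T [F [P [A n]]]] :: [E [T [F [P [A n]]]]]]]

19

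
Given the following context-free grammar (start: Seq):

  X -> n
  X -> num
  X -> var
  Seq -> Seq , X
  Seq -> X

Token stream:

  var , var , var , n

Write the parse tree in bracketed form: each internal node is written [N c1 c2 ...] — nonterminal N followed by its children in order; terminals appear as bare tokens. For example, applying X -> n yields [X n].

Seq
Seq , X
Seq , X , X
Seq , X , X , X
X , X , X , X
var , X , X , X
var , var , X , X
var , var , var , X
var , var , var , n

[Seq [Seq [Seq [Seq [X var]] , [X var]] , [X var]] , [X n]]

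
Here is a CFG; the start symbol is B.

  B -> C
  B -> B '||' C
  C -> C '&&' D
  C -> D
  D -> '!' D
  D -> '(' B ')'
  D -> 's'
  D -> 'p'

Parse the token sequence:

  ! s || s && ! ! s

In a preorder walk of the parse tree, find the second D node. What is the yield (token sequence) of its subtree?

s

[B [B [C [D ! [D s]]]] || [C [C [D s]] && [D ! [D ! [D s]]]]]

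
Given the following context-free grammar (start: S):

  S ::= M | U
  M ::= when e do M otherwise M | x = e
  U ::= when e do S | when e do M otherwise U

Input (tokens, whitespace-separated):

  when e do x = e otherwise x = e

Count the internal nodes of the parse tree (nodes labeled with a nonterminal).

[S [M when e do [M x = e] otherwise [M x = e]]]

4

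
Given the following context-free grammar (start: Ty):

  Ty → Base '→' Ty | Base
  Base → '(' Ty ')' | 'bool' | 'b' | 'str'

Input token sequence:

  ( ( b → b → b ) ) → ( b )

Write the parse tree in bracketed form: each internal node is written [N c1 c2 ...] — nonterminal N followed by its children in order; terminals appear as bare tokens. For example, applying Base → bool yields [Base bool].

Ty
Base → Ty
( Ty ) → Ty
( Base ) → Ty
( ( Ty ) ) → Ty
( ( Base → Ty ) ) → Ty
( ( b → Ty ) ) → Ty
( ( b → Base → Ty ) ) → Ty
( ( b → b → Ty ) ) → Ty
( ( b → b → Base ) ) → Ty
( ( b → b → b ) ) → Ty
( ( b → b → b ) ) → Base
( ( b → b → b ) ) → ( Ty )
( ( b → b → b ) ) → ( Base )
( ( b → b → b ) ) → ( b )

[Ty [Base ( [Ty [Base ( [Ty [Base b] → [Ty [Base b] → [Ty [Base b]]]] )]] )] → [Ty [Base ( [Ty [Base b]] )]]]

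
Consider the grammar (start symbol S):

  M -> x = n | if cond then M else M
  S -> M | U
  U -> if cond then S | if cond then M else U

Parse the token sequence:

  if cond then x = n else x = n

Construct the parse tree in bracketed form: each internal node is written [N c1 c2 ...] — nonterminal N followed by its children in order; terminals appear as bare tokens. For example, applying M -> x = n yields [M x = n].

S
M
if cond then M else M
if cond then x = n else M
if cond then x = n else x = n

[S [M if cond then [M x = n] else [M x = n]]]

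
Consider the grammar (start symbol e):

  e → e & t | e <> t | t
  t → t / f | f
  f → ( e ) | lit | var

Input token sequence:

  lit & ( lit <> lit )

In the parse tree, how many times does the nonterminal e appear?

[e [e [t [f lit]]] & [t [f ( [e [e [t [f lit]]] <> [t [f lit]]] )]]]

4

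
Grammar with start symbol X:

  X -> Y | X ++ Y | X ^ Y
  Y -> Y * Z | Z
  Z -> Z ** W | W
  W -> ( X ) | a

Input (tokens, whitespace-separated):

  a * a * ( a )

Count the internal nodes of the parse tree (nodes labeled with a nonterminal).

[X [Y [Y [Y [Z [W a]]] * [Z [W a]]] * [Z [W ( [X [Y [Z [W a]]]] )]]]]

14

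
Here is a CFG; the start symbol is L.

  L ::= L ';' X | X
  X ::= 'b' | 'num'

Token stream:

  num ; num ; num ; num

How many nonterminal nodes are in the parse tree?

8

[L [L [L [L [X num]] ; [X num]] ; [X num]] ; [X num]]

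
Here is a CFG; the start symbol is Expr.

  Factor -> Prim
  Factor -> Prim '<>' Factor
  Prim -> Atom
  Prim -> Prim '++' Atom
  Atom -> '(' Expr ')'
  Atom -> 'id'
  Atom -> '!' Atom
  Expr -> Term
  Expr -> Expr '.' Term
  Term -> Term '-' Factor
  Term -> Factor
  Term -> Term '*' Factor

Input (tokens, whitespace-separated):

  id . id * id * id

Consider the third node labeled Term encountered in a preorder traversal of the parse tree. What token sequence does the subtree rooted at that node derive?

[Expr [Expr [Term [Factor [Prim [Atom id]]]]] . [Term [Term [Term [Factor [Prim [Atom id]]]] * [Factor [Prim [Atom id]]]] * [Factor [Prim [Atom id]]]]]

id * id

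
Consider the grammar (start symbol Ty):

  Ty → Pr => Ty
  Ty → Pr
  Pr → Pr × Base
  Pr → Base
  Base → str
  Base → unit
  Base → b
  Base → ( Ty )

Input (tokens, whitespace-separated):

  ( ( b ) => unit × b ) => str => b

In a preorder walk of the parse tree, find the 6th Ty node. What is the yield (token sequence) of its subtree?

[Ty [Pr [Base ( [Ty [Pr [Base ( [Ty [Pr [Base b]]] )]] => [Ty [Pr [Pr [Base unit]] × [Base b]]]] )]] => [Ty [Pr [Base str]] => [Ty [Pr [Base b]]]]]

b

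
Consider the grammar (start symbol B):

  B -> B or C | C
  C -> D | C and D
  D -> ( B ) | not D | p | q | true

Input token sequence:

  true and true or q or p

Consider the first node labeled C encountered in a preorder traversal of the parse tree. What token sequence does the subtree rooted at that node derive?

[B [B [B [C [C [D true]] and [D true]]] or [C [D q]]] or [C [D p]]]

true and true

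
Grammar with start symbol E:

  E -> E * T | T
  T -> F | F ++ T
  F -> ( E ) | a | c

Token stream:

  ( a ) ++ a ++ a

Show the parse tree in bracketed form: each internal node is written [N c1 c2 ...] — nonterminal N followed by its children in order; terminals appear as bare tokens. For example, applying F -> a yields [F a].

[E [T [F ( [E [T [F a]]] )] ++ [T [F a] ++ [T [F a]]]]]

E
T
F ++ T
( E ) ++ T
( T ) ++ T
( F ) ++ T
( a ) ++ T
( a ) ++ F ++ T
( a ) ++ a ++ T
( a ) ++ a ++ F
( a ) ++ a ++ a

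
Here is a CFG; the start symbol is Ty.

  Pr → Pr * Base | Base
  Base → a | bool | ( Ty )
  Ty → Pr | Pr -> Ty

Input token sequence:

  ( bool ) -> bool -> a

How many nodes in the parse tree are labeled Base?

[Ty [Pr [Base ( [Ty [Pr [Base bool]]] )]] -> [Ty [Pr [Base bool]] -> [Ty [Pr [Base a]]]]]

4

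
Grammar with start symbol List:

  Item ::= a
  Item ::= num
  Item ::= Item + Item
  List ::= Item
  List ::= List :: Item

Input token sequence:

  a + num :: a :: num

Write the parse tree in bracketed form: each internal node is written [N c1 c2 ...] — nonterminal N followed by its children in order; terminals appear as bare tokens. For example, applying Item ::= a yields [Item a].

List
List :: Item
List :: Item :: Item
Item :: Item :: Item
Item + Item :: Item :: Item
a + Item :: Item :: Item
a + num :: Item :: Item
a + num :: a :: Item
a + num :: a :: num

[List [List [List [Item [Item a] + [Item num]]] :: [Item a]] :: [Item num]]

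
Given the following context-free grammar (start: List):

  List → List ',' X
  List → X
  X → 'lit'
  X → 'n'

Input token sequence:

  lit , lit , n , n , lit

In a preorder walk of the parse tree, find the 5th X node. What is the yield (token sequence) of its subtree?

[List [List [List [List [List [X lit]] , [X lit]] , [X n]] , [X n]] , [X lit]]

lit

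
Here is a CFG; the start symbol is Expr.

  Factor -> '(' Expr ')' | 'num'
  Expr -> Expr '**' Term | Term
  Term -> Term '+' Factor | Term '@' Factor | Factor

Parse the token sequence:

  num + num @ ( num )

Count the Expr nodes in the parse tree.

[Expr [Term [Term [Term [Factor num]] + [Factor num]] @ [Factor ( [Expr [Term [Factor num]]] )]]]

2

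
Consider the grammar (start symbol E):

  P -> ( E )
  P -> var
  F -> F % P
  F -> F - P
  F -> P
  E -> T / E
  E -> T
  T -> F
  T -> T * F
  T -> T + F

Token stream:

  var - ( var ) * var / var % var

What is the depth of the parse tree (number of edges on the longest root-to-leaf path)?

9

[E [T [T [F [F [P var]] - [P ( [E [T [F [P var]]]] )]]] * [F [P var]]] / [E [T [F [F [P var]] % [P var]]]]]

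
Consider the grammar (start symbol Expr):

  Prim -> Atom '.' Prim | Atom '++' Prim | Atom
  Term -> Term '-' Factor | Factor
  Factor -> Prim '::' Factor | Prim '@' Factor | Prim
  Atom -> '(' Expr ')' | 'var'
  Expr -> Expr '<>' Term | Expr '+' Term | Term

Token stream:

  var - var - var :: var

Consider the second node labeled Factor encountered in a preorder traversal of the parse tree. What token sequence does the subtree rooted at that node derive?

var

[Expr [Term [Term [Term [Factor [Prim [Atom var]]]] - [Factor [Prim [Atom var]]]] - [Factor [Prim [Atom var]] :: [Factor [Prim [Atom var]]]]]]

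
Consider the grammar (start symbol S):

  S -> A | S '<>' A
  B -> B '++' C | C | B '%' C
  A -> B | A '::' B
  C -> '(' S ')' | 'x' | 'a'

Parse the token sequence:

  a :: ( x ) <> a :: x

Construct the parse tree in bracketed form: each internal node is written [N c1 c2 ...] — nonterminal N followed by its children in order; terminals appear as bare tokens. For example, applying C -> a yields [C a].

S
S <> A
A <> A
A :: B <> A
B :: B <> A
C :: B <> A
a :: B <> A
a :: C <> A
a :: ( S ) <> A
a :: ( A ) <> A
a :: ( B ) <> A
a :: ( C ) <> A
a :: ( x ) <> A
a :: ( x ) <> A :: B
a :: ( x ) <> B :: B
a :: ( x ) <> C :: B
a :: ( x ) <> a :: B
a :: ( x ) <> a :: C
a :: ( x ) <> a :: x

[S [S [A [A [B [C a]]] :: [B [C ( [S [A [B [C x]]]] )]]]] <> [A [A [B [C a]]] :: [B [C x]]]]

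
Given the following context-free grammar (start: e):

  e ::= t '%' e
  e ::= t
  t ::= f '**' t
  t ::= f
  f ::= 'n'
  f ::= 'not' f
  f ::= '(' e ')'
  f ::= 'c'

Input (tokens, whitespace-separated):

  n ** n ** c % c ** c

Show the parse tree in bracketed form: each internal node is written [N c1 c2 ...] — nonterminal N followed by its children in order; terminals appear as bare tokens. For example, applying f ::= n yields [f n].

e
t % e
f ** t % e
n ** t % e
n ** f ** t % e
n ** n ** t % e
n ** n ** f % e
n ** n ** c % e
n ** n ** c % t
n ** n ** c % f ** t
n ** n ** c % c ** t
n ** n ** c % c ** f
n ** n ** c % c ** c

[e [t [f n] ** [t [f n] ** [t [f c]]]] % [e [t [f c] ** [t [f c]]]]]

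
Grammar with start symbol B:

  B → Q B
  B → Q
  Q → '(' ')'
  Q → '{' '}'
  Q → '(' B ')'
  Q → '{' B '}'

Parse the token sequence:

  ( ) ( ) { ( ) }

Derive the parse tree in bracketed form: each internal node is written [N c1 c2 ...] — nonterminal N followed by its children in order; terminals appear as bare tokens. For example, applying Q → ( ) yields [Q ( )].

B
Q B
( ) B
( ) Q B
( ) ( ) B
( ) ( ) Q
( ) ( ) { B }
( ) ( ) { Q }
( ) ( ) { ( ) }

[B [Q ( )] [B [Q ( )] [B [Q { [B [Q ( )]] }]]]]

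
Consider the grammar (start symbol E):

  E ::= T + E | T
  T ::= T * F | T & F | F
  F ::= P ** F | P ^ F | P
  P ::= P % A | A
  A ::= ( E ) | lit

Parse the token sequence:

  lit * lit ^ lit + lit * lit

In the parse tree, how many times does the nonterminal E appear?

[E [T [T [F [P [A lit]]]] * [F [P [A lit]] ^ [F [P [A lit]]]]] + [E [T [T [F [P [A lit]]]] * [F [P [A lit]]]]]]

2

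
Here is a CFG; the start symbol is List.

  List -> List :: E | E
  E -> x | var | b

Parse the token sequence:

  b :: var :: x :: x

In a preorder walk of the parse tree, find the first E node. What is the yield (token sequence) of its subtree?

[List [List [List [List [E b]] :: [E var]] :: [E x]] :: [E x]]

b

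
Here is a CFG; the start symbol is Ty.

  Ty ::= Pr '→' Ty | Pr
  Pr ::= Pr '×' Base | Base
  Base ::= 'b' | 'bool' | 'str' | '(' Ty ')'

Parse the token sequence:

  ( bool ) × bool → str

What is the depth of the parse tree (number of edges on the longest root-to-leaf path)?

[Ty [Pr [Pr [Base ( [Ty [Pr [Base bool]]] )]] × [Base bool]] → [Ty [Pr [Base str]]]]

7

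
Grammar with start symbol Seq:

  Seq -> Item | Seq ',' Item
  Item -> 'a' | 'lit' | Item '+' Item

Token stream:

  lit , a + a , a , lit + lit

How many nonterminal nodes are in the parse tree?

12

[Seq [Seq [Seq [Seq [Item lit]] , [Item [Item a] + [Item a]]] , [Item a]] , [Item [Item lit] + [Item lit]]]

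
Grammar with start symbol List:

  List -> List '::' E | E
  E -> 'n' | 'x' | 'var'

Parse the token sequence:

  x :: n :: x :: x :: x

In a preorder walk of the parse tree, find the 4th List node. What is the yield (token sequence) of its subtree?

x :: n

[List [List [List [List [List [E x]] :: [E n]] :: [E x]] :: [E x]] :: [E x]]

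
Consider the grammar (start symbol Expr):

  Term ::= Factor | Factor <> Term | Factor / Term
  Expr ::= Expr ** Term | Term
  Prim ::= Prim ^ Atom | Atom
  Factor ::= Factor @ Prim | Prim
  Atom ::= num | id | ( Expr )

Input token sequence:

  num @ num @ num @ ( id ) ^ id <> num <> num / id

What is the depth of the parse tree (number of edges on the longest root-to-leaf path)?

[Expr [Term [Factor [Factor [Factor [Factor [Prim [Atom num]]] @ [Prim [Atom num]]] @ [Prim [Atom num]]] @ [Prim [Prim [Atom ( [Expr [Term [Factor [Prim [Atom id]]]]] )]] ^ [Atom id]]] <> [Term [Factor [Prim [Atom num]]] <> [Term [Factor [Prim [Atom num]]] / [Term [Factor [Prim [Atom id]]]]]]]]

11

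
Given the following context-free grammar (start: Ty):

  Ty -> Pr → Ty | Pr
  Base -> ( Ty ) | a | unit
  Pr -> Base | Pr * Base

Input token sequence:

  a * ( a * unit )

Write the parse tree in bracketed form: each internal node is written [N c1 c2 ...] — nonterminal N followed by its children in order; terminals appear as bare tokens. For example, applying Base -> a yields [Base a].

Ty
Pr
Pr * Base
Base * Base
a * Base
a * ( Ty )
a * ( Pr )
a * ( Pr * Base )
a * ( Base * Base )
a * ( a * Base )
a * ( a * unit )

[Ty [Pr [Pr [Base a]] * [Base ( [Ty [Pr [Pr [Base a]] * [Base unit]]] )]]]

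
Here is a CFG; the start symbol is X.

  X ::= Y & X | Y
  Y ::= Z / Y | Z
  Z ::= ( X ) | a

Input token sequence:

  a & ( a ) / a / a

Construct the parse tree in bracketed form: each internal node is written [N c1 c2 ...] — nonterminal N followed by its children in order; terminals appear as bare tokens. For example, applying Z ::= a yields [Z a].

[X [Y [Z a]] & [X [Y [Z ( [X [Y [Z a]]] )] / [Y [Z a] / [Y [Z a]]]]]]

X
Y & X
Z & X
a & X
a & Y
a & Z / Y
a & ( X ) / Y
a & ( Y ) / Y
a & ( Z ) / Y
a & ( a ) / Y
a & ( a ) / Z / Y
a & ( a ) / a / Y
a & ( a ) / a / Z
a & ( a ) / a / a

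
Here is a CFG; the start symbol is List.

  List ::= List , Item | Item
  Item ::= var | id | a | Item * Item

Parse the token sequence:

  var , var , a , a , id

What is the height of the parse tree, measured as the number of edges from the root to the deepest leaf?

6

[List [List [List [List [List [Item var]] , [Item var]] , [Item a]] , [Item a]] , [Item id]]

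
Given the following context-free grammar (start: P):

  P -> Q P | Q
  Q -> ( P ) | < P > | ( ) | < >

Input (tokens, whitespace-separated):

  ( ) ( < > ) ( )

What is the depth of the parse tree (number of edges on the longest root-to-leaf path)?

5

[P [Q ( )] [P [Q ( [P [Q < >]] )] [P [Q ( )]]]]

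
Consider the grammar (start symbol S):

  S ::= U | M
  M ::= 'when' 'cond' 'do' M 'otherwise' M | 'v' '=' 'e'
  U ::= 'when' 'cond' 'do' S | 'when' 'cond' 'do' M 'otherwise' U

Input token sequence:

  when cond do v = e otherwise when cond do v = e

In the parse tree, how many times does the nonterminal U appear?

[S [U when cond do [M v = e] otherwise [U when cond do [S [M v = e]]]]]

2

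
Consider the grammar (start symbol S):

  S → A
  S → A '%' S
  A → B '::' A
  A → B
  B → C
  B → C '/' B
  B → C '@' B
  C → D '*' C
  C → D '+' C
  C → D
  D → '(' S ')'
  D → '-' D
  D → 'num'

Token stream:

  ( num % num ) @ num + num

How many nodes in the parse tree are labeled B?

4

[S [A [B [C [D ( [S [A [B [C [D num]]]] % [S [A [B [C [D num]]]]]] )]] @ [B [C [D num] + [C [D num]]]]]]]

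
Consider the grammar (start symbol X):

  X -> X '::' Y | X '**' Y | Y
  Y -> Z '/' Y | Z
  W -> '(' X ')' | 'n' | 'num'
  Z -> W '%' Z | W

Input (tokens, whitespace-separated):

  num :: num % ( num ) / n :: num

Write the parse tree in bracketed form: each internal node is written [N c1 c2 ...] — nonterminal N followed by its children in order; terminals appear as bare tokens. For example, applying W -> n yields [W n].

X
X :: Y
X :: Y :: Y
Y :: Y :: Y
Z :: Y :: Y
W :: Y :: Y
num :: Y :: Y
num :: Z / Y :: Y
num :: W % Z / Y :: Y
num :: num % Z / Y :: Y
num :: num % W / Y :: Y
num :: num % ( X ) / Y :: Y
num :: num % ( Y ) / Y :: Y
num :: num % ( Z ) / Y :: Y
num :: num % ( W ) / Y :: Y
num :: num % ( num ) / Y :: Y
num :: num % ( num ) / Z :: Y
num :: num % ( num ) / W :: Y
num :: num % ( num ) / n :: Y
num :: num % ( num ) / n :: Z
num :: num % ( num ) / n :: W
num :: num % ( num ) / n :: num

[X [X [X [Y [Z [W num]]]] :: [Y [Z [W num] % [Z [W ( [X [Y [Z [W num]]]] )]]] / [Y [Z [W n]]]]] :: [Y [Z [W num]]]]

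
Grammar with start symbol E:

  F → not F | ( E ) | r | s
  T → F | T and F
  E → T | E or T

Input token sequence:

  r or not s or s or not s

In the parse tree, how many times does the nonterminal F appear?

6

[E [E [E [E [T [F r]]] or [T [F not [F s]]]] or [T [F s]]] or [T [F not [F s]]]]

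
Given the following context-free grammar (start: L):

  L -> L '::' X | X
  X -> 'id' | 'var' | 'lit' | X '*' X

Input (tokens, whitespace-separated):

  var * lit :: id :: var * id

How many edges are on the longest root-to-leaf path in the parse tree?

[L [L [L [X [X var] * [X lit]]] :: [X id]] :: [X [X var] * [X id]]]

5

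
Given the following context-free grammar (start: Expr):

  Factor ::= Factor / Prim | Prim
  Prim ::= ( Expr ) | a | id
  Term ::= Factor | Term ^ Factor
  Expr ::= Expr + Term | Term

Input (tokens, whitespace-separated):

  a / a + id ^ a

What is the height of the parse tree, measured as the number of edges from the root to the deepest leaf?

6

[Expr [Expr [Term [Factor [Factor [Prim a]] / [Prim a]]]] + [Term [Term [Factor [Prim id]]] ^ [Factor [Prim a]]]]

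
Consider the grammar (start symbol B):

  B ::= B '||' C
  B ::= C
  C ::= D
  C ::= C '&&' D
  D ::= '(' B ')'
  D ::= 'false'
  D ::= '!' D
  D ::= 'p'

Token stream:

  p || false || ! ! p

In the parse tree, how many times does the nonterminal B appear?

3

[B [B [B [C [D p]]] || [C [D false]]] || [C [D ! [D ! [D p]]]]]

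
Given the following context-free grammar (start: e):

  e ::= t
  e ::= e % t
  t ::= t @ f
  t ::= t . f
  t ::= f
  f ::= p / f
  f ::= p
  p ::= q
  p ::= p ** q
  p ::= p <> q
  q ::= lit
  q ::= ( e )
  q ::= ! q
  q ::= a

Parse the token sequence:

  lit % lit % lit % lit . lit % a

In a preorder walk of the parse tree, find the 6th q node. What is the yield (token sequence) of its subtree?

[e [e [e [e [e [t [f [p [q lit]]]]] % [t [f [p [q lit]]]]] % [t [f [p [q lit]]]]] % [t [t [f [p [q lit]]]] . [f [p [q lit]]]]] % [t [f [p [q a]]]]]

a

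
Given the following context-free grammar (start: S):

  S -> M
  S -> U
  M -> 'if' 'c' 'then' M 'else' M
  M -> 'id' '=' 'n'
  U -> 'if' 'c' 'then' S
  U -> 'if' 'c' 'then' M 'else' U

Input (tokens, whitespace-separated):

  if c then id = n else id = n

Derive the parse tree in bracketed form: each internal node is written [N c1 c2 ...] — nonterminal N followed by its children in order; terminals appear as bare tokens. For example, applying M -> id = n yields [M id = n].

S
M
if c then M else M
if c then id = n else M
if c then id = n else id = n

[S [M if c then [M id = n] else [M id = n]]]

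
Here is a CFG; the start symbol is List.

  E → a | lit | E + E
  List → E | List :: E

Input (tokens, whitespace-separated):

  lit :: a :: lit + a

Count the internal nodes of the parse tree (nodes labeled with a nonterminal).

8

[List [List [List [E lit]] :: [E a]] :: [E [E lit] + [E a]]]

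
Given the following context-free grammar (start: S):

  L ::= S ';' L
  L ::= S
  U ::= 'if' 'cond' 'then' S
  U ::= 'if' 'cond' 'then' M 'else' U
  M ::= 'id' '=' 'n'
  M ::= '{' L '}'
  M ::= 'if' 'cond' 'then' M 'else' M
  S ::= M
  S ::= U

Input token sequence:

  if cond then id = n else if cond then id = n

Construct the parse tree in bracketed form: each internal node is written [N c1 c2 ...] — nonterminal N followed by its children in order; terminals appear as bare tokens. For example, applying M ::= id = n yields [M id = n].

S
U
if cond then M else U
if cond then id = n else U
if cond then id = n else if cond then S
if cond then id = n else if cond then M
if cond then id = n else if cond then id = n

[S [U if cond then [M id = n] else [U if cond then [S [M id = n]]]]]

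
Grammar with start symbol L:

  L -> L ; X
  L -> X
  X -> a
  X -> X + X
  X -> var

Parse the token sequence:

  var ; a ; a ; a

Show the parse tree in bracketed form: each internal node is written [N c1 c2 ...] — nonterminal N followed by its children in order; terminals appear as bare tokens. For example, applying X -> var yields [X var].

L
L ; X
L ; X ; X
L ; X ; X ; X
X ; X ; X ; X
var ; X ; X ; X
var ; a ; X ; X
var ; a ; a ; X
var ; a ; a ; a

[L [L [L [L [X var]] ; [X a]] ; [X a]] ; [X a]]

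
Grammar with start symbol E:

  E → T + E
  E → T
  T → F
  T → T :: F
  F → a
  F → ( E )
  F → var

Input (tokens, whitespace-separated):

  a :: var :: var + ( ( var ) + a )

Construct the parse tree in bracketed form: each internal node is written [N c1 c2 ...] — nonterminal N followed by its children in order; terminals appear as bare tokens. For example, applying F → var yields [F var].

[E [T [T [T [F a]] :: [F var]] :: [F var]] + [E [T [F ( [E [T [F ( [E [T [F var]]] )]] + [E [T [F a]]]] )]]]]

E
T + E
T :: F + E
T :: F :: F + E
F :: F :: F + E
a :: F :: F + E
a :: var :: F + E
a :: var :: var + E
a :: var :: var + T
a :: var :: var + F
a :: var :: var + ( E )
a :: var :: var + ( T + E )
a :: var :: var + ( F + E )
a :: var :: var + ( ( E ) + E )
a :: var :: var + ( ( T ) + E )
a :: var :: var + ( ( F ) + E )
a :: var :: var + ( ( var ) + E )
a :: var :: var + ( ( var ) + T )
a :: var :: var + ( ( var ) + F )
a :: var :: var + ( ( var ) + a )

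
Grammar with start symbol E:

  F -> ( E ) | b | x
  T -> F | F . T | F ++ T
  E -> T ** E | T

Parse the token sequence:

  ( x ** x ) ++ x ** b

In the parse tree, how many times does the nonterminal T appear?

5

[E [T [F ( [E [T [F x]] ** [E [T [F x]]]] )] ++ [T [F x]]] ** [E [T [F b]]]]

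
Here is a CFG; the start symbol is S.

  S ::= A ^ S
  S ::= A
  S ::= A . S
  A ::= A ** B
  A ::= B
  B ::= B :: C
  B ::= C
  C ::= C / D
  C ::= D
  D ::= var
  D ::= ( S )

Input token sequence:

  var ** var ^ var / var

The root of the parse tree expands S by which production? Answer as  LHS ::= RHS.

S ::= A ^ S

[S [A [A [B [C [D var]]]] ** [B [C [D var]]]] ^ [S [A [B [C [C [D var]] / [D var]]]]]]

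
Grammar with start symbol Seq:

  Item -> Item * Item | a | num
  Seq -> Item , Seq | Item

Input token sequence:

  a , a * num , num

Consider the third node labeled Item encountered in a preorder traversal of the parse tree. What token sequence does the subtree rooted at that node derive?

[Seq [Item a] , [Seq [Item [Item a] * [Item num]] , [Seq [Item num]]]]

a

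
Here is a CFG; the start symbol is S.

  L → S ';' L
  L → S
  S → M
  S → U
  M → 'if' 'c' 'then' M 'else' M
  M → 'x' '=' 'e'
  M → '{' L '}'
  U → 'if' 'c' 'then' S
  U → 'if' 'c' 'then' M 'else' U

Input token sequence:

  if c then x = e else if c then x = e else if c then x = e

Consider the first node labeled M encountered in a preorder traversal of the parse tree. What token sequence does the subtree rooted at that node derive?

[S [U if c then [M x = e] else [U if c then [M x = e] else [U if c then [S [M x = e]]]]]]

x = e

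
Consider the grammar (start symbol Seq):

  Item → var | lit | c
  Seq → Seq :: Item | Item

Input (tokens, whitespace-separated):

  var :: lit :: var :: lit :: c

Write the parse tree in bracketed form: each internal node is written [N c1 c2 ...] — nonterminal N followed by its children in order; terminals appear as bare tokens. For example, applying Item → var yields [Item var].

Seq
Seq :: Item
Seq :: Item :: Item
Seq :: Item :: Item :: Item
Seq :: Item :: Item :: Item :: Item
Item :: Item :: Item :: Item :: Item
var :: Item :: Item :: Item :: Item
var :: lit :: Item :: Item :: Item
var :: lit :: var :: Item :: Item
var :: lit :: var :: lit :: Item
var :: lit :: var :: lit :: c

[Seq [Seq [Seq [Seq [Seq [Item var]] :: [Item lit]] :: [Item var]] :: [Item lit]] :: [Item c]]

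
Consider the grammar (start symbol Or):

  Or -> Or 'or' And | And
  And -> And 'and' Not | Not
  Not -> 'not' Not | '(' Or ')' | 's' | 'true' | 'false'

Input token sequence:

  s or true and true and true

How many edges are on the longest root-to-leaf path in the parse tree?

[Or [Or [And [Not s]]] or [And [And [And [Not true]] and [Not true]] and [Not true]]]

5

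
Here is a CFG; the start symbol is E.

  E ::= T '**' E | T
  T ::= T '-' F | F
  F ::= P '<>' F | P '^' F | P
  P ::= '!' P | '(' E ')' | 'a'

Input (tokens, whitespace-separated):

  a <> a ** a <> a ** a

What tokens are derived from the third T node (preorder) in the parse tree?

a

[E [T [F [P a] <> [F [P a]]]] ** [E [T [F [P a] <> [F [P a]]]] ** [E [T [F [P a]]]]]]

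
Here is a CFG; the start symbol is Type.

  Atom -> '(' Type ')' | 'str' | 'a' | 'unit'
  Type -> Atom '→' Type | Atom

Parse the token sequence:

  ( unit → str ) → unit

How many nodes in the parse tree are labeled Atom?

[Type [Atom ( [Type [Atom unit] → [Type [Atom str]]] )] → [Type [Atom unit]]]

4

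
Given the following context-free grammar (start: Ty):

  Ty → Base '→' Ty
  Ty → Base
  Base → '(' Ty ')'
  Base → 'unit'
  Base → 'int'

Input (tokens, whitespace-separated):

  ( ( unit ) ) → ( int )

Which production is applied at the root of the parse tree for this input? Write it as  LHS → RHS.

[Ty [Base ( [Ty [Base ( [Ty [Base unit]] )]] )] → [Ty [Base ( [Ty [Base int]] )]]]

Ty → Base '→' Ty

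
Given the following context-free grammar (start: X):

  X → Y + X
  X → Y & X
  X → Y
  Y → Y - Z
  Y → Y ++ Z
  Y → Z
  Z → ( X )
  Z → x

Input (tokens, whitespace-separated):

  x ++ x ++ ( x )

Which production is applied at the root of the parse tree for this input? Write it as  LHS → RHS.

[X [Y [Y [Y [Z x]] ++ [Z x]] ++ [Z ( [X [Y [Z x]]] )]]]

X → Y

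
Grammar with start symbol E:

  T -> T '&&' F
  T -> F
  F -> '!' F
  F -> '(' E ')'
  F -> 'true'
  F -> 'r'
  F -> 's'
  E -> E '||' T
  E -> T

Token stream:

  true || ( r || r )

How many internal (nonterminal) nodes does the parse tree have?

[E [E [T [F true]]] || [T [F ( [E [E [T [F r]]] || [T [F r]]] )]]]

12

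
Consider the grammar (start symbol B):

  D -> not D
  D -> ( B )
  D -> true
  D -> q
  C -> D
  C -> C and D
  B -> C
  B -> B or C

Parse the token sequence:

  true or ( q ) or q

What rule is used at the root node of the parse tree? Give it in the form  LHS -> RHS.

B -> B or C

[B [B [B [C [D true]]] or [C [D ( [B [C [D q]]] )]]] or [C [D q]]]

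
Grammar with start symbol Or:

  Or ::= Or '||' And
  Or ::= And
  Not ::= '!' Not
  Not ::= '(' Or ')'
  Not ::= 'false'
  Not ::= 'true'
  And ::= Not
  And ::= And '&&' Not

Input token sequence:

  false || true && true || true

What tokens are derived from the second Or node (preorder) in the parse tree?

false || true && true

[Or [Or [Or [And [Not false]]] || [And [And [Not true]] && [Not true]]] || [And [Not true]]]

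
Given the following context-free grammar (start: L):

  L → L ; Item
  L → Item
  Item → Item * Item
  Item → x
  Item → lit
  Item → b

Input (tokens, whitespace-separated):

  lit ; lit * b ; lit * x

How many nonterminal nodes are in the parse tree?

[L [L [L [Item lit]] ; [Item [Item lit] * [Item b]]] ; [Item [Item lit] * [Item x]]]

10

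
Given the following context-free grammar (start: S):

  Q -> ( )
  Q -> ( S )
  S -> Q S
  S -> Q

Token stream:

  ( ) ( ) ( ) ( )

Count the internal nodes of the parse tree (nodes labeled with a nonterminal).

[S [Q ( )] [S [Q ( )] [S [Q ( )] [S [Q ( )]]]]]

8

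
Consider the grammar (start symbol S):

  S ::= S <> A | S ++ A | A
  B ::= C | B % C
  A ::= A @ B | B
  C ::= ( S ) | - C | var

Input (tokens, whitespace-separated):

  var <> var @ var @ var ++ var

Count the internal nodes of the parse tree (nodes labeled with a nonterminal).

18

[S [S [S [A [B [C var]]]] <> [A [A [A [B [C var]]] @ [B [C var]]] @ [B [C var]]]] ++ [A [B [C var]]]]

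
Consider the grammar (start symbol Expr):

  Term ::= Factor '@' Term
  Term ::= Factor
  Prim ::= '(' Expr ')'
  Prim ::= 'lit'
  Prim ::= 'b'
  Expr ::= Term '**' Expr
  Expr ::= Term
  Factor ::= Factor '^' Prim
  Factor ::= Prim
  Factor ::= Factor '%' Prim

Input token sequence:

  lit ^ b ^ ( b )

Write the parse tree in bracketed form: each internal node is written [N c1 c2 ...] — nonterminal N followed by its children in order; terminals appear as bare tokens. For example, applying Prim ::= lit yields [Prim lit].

Expr
Term
Factor
Factor ^ Prim
Factor ^ Prim ^ Prim
Prim ^ Prim ^ Prim
lit ^ Prim ^ Prim
lit ^ b ^ Prim
lit ^ b ^ ( Expr )
lit ^ b ^ ( Term )
lit ^ b ^ ( Factor )
lit ^ b ^ ( Prim )
lit ^ b ^ ( b )

[Expr [Term [Factor [Factor [Factor [Prim lit]] ^ [Prim b]] ^ [Prim ( [Expr [Term [Factor [Prim b]]]] )]]]]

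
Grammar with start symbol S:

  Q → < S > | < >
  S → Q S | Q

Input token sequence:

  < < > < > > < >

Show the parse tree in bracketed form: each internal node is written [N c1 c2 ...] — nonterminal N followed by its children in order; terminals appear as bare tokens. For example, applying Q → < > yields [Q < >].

[S [Q < [S [Q < >] [S [Q < >]]] >] [S [Q < >]]]

S
Q S
< S > S
< Q S > S
< < > S > S
< < > Q > S
< < > < > > S
< < > < > > Q
< < > < > > < >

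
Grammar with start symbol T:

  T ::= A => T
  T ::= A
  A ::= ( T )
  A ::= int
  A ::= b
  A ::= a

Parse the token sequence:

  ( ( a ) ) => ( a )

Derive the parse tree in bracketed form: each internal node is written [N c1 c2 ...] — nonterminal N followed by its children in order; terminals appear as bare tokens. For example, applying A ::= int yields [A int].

T
A => T
( T ) => T
( A ) => T
( ( T ) ) => T
( ( A ) ) => T
( ( a ) ) => T
( ( a ) ) => A
( ( a ) ) => ( T )
( ( a ) ) => ( A )
( ( a ) ) => ( a )

[T [A ( [T [A ( [T [A a]] )]] )] => [T [A ( [T [A a]] )]]]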